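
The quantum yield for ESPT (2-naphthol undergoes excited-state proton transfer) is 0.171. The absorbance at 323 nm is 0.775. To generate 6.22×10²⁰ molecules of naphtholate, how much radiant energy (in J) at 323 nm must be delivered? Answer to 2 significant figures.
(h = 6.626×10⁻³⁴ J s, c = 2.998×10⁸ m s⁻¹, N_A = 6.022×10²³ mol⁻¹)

Product: 6.22×10²⁰ / 6.022×10²³ = 0.001033 mol.
Photons that must be absorbed: 0.001033 / 0.171 = 0.006041 mol.
Fraction absorbed: 1 − 10^(−0.775) = 0.8321.
Incident photons needed: 0.006041 / 0.8321 = 0.007260 mol.
Photon energy: hc/λ = 6.150×10⁻¹⁹ J; per mole, 3.704×10⁵ J mol⁻¹.
Energy required: 0.007260 × 3.704×10⁵ = 2700 J.

2700 J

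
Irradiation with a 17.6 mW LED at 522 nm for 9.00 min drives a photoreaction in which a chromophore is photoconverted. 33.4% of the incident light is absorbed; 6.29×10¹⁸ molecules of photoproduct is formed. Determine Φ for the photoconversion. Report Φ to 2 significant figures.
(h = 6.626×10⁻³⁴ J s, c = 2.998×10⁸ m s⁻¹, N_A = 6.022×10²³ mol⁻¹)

Φ = 0.75

Product: 6.29×10¹⁸ / 6.022×10²³ = 1.045×10⁻⁵ mol.
Photon energy at 522 nm: hc/λ = (6.626×10⁻³⁴)(2.998×10⁸)/(522×10⁻⁹) = 3.806×10⁻¹⁹ J.
Energy delivered: (17.6 mW)(540 s) = 9.504 J.
Photons incident: 9.504 / 3.806×10⁻¹⁹ = 2.497×10¹⁹, i.e. 2.497×10¹⁹/6.022×10²³ = 4.146×10⁻⁵ mol.
Photons absorbed: 0.334 × 4.146×10⁻⁵ = 1.385×10⁻⁵ mol.
Φ = 1.045×10⁻⁵ mol / 1.385×10⁻⁵ mol photons = 0.75.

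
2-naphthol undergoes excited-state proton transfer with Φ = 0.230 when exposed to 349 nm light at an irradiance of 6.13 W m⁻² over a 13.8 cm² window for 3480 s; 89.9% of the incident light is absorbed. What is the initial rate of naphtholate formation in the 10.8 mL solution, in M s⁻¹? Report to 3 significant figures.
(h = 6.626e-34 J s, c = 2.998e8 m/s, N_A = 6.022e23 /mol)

4.73e-7 M s⁻¹

Photon energy at 349 nm: hc/λ = (6.626e-34)(2.998e8)/(349e-9) = 5.692e-19 J.
Energy delivered: (6.13 W m⁻²)(13.8e-4 m²)(3480 s) = 29.44 J.
Photons incident: 29.44 / 5.692e-19 = 5.172e19, i.e. 5.172e19/6.022e23 = 8.589e-5 mol.
Photons absorbed: 0.899 × 8.589e-5 = 7.722e-5 mol.
Product formed: 0.230 × 7.722e-5 = 1.776e-5 mol.
Rate: 1.776e-5 mol / (3480 s × 0.0108 L) = 4.73e-7 M s⁻¹.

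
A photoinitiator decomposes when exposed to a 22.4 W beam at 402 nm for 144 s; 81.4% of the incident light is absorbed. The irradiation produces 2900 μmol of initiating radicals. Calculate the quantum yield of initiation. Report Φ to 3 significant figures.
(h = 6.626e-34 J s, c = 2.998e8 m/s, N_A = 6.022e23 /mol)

Product: 2900 μmol = 0.00290 mol.
Photon energy at 402 nm: hc/λ = (6.626e-34)(2.998e8)/(402e-9) = 4.941e-19 J.
Energy delivered: (22.4 W)(144 s) = 3226 J.
Photons incident: 3226 / 4.941e-19 = 6.529e21, i.e. 6.529e21/6.022e23 = 0.01084 mol.
Photons absorbed: 0.814 × 0.01084 = 0.008824 mol.
Φ = 0.00290 mol / 0.008824 mol photons = 0.329.

Φ = 0.329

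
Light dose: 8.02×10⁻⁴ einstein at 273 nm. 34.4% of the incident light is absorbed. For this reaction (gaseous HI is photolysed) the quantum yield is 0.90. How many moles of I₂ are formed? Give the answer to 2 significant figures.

Photons absorbed: 0.344 × 8.02×10⁻⁴ = 2.759×10⁻⁴ mol.
Product: Φ × n_abs = 0.90 × 2.759×10⁻⁴ = 2.483×10⁻⁴ mol.

2.5×10⁻⁴ mol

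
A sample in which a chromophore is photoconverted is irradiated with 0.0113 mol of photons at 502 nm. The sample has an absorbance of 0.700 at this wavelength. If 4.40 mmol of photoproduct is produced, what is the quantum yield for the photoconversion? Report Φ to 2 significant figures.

Product: 4.40 mmol = 0.00440 mol.
Fraction absorbed: 1 − 10^(−0.700) = 0.8005.
Photons absorbed: 0.8005 × 0.0113 = 0.009046 mol.
Φ = 0.00440 mol / 0.009046 mol photons = 0.49.

Φ = 0.49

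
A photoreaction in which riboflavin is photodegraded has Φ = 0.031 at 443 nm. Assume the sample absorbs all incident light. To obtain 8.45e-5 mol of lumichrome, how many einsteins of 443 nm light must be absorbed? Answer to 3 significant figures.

0.00273 einstein

Photons that must be absorbed: 8.45e-5 / 0.031 = 0.002726 mol.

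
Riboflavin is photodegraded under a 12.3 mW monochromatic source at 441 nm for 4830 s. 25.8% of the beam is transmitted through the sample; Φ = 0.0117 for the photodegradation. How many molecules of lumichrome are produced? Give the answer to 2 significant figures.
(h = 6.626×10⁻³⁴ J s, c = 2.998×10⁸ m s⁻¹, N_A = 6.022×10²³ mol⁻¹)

1.1×10¹⁸ molecules

Photon energy at 441 nm: hc/λ = (6.626×10⁻³⁴)(2.998×10⁸)/(441×10⁻⁹) = 4.504×10⁻¹⁹ J.
Energy delivered: (12.3 mW)(4830 s) = 59.41 J.
Photons incident: 59.41 / 4.504×10⁻¹⁹ = 1.319×10²⁰, i.e. 1.319×10²⁰/6.022×10²³ = 2.190×10⁻⁴ mol.
Fraction absorbed: 1 − 25.8/100 = 0.7420.
Photons absorbed: 0.7420 × 2.190×10⁻⁴ = 1.625×10⁻⁴ mol.
Product: Φ × n_abs = 0.0117 × 1.625×10⁻⁴ = 1.901×10⁻⁶ mol.
As a count: 1.901×10⁻⁶ × 6.022×10²³ = 1.1×10¹⁸.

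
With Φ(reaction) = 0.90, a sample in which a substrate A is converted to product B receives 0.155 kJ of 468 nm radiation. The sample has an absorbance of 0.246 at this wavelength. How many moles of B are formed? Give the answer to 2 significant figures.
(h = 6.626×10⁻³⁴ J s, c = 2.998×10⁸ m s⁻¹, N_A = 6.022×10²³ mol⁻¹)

2.4×10⁻⁴ mol

Photon energy at 468 nm: hc/λ = (6.626×10⁻³⁴)(2.998×10⁸)/(468×10⁻⁹) = 4.245×10⁻¹⁹ J.
Incident energy: 0.155 kJ = 155 J.
Photons incident: 155 / 4.245×10⁻¹⁹ = 3.651×10²⁰, i.e. 3.651×10²⁰/6.022×10²³ = 6.063×10⁻⁴ mol.
Fraction absorbed: 1 − 10^(−0.246) = 0.4325.
Photons absorbed: 0.4325 × 6.063×10⁻⁴ = 2.622×10⁻⁴ mol.
Product: Φ × n_abs = 0.90 × 2.622×10⁻⁴ = 2.360×10⁻⁴ mol.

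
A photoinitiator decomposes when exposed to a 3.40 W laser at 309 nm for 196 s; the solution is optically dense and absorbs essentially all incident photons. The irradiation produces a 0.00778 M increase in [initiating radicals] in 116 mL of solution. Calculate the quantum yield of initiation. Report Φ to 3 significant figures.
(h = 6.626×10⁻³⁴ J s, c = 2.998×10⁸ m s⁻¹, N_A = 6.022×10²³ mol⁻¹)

Product: (0.00778 M)(0.116 L) = 9.025×10⁻⁴ mol.
Photon energy at 309 nm: hc/λ = (6.626×10⁻³⁴)(2.998×10⁸)/(309×10⁻⁹) = 6.429×10⁻¹⁹ J.
Energy delivered: (3.40 W)(196 s) = 666.4 J.
Photons incident: 666.4 / 6.429×10⁻¹⁹ = 1.037×10²¹, i.e. 1.037×10²¹/6.022×10²³ = 0.001722 mol.
Φ = 9.025×10⁻⁴ mol / 0.001722 mol photons = 0.524.

Φ = 0.524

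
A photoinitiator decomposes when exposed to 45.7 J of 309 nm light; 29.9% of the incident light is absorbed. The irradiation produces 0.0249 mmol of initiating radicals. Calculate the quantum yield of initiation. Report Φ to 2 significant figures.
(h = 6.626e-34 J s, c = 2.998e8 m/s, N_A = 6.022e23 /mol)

Product: 0.0249 mmol = 2.49e-5 mol.
Photon energy at 309 nm: hc/λ = (6.626e-34)(2.998e8)/(309e-9) = 6.429e-19 J.
Photons incident: 45.7 / 6.429e-19 = 7.108e19, i.e. 7.108e19/6.022e23 = 1.180e-4 mol.
Photons absorbed: 0.299 × 1.180e-4 = 3.528e-5 mol.
Φ = 2.49e-5 mol / 3.528e-5 mol photons = 0.71.

Φ = 0.71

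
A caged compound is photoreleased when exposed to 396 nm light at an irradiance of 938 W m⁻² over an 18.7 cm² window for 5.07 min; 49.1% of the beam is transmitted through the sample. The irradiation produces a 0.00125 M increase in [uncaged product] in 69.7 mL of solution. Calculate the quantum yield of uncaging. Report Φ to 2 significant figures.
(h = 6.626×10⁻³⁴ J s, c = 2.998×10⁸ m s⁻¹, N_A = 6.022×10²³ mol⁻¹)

Φ = 0.097

Product: (0.00125 M)(0.0697 L) = 8.713×10⁻⁵ mol.
Photon energy at 396 nm: hc/λ = (6.626×10⁻³⁴)(2.998×10⁸)/(396×10⁻⁹) = 5.016×10⁻¹⁹ J.
Energy delivered: (938 W m⁻²)(18.7×10⁻⁴ m²)(304.2 s) = 533.6 J.
Photons incident: 533.6 / 5.016×10⁻¹⁹ = 1.064×10²¹, i.e. 1.064×10²¹/6.022×10²³ = 0.001767 mol.
Fraction absorbed: 1 − 49.1/100 = 0.5090.
Photons absorbed: 0.5090 × 0.001767 = 8.994×10⁻⁴ mol.
Φ = 8.713×10⁻⁵ mol / 8.994×10⁻⁴ mol photons = 0.097.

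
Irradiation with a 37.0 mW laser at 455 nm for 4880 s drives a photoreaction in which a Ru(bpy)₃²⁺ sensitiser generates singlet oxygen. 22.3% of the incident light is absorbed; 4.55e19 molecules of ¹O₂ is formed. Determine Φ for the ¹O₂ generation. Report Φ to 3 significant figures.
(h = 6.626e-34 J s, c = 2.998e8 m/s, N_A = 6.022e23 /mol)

Φ = 0.493

Product: 4.55e19 / 6.022e23 = 7.556e-5 mol.
Photon energy at 455 nm: hc/λ = (6.626e-34)(2.998e8)/(455e-9) = 4.366e-19 J.
Energy delivered: (37.0 mW)(4880 s) = 180.6 J.
Photons incident: 180.6 / 4.366e-19 = 4.137e20, i.e. 4.137e20/6.022e23 = 6.870e-4 mol.
Photons absorbed: 0.223 × 6.870e-4 = 1.532e-4 mol.
Φ = 7.556e-5 mol / 1.532e-4 mol photons = 0.493.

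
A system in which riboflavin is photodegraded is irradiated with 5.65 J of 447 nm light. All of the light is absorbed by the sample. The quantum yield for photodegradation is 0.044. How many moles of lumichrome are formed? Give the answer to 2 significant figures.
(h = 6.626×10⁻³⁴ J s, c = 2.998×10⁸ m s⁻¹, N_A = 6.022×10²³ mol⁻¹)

9.3×10⁻⁷ mol

Photon energy at 447 nm: hc/λ = (6.626×10⁻³⁴)(2.998×10⁸)/(447×10⁻⁹) = 4.444×10⁻¹⁹ J.
Photons incident: 5.65 / 4.444×10⁻¹⁹ = 1.271×10¹⁹, i.e. 1.271×10¹⁹/6.022×10²³ = 2.111×10⁻⁵ mol.
Product: Φ × n_abs = 0.044 × 2.111×10⁻⁵ = 9.288×10⁻⁷ mol.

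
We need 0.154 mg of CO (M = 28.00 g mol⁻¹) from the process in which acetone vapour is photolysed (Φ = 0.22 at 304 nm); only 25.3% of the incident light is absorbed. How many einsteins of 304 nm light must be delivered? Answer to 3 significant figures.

Product: 0.154 mg / 28.00 g mol⁻¹ = 5.500e-6 mol.
Photons that must be absorbed: 5.500e-6 / 0.22 = 2.500e-5 mol.
Incident photons needed: 2.500e-5 / 0.253 = 9.881e-5 mol.

9.88e-5 einstein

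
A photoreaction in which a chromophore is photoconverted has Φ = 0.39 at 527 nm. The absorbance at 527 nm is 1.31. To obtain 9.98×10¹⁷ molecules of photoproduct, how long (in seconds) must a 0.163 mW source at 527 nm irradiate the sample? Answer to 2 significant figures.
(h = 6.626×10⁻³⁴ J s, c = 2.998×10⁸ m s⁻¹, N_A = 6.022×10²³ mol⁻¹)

Product: 9.98×10¹⁷ / 6.022×10²³ = 1.657×10⁻⁶ mol.
Photons that must be absorbed: 1.657×10⁻⁶ / 0.39 = 4.249×10⁻⁶ mol.
Fraction absorbed: 1 − 10^(−1.31) = 0.9510.
Incident photons needed: 4.249×10⁻⁶ / 0.9510 = 4.468×10⁻⁶ mol.
Photon energy: hc/λ = 3.769×10⁻¹⁹ J; per mole, 2.270×10⁵ J mol⁻¹.
Energy required: 4.468×10⁻⁶ × 2.270×10⁵ = 1.014 J.
Time: 1.014 J / 0.000163 W = 6200 s.

t ≈ 6200 s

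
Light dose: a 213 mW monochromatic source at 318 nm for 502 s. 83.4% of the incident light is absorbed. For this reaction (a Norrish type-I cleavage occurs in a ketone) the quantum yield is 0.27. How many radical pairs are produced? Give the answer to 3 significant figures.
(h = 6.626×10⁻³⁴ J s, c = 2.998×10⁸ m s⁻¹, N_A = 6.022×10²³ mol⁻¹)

3.85×10¹⁹ radical pairs

Photon energy at 318 nm: hc/λ = (6.626×10⁻³⁴)(2.998×10⁸)/(318×10⁻⁹) = 6.247×10⁻¹⁹ J.
Energy delivered: (213 mW)(502 s) = 106.9 J.
Photons incident: 106.9 / 6.247×10⁻¹⁹ = 1.711×10²⁰, i.e. 1.711×10²⁰/6.022×10²³ = 2.841×10⁻⁴ mol.
Photons absorbed: 0.834 × 2.841×10⁻⁴ = 2.369×10⁻⁴ mol.
Product: Φ × n_abs = 0.27 × 2.369×10⁻⁴ = 6.396×10⁻⁵ mol.
As a count: 6.396×10⁻⁵ × 6.022×10²³ = 3.85×10¹⁹.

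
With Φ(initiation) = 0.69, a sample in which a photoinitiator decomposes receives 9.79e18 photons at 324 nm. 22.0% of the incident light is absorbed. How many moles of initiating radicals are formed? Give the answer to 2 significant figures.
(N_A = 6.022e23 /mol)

2.5e-6 mol

Moles of photons: 9.79e18 / 6.022e23 = 1.626e-5 mol.
Photons absorbed: 0.220 × 1.626e-5 = 3.577e-6 mol.
Product: Φ × n_abs = 0.69 × 3.577e-6 = 2.468e-6 mol.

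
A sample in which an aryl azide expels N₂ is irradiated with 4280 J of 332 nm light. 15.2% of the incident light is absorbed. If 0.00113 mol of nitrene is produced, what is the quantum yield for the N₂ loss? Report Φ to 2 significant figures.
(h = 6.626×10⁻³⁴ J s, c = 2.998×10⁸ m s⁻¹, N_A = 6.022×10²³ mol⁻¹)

Photon energy at 332 nm: hc/λ = (6.626×10⁻³⁴)(2.998×10⁸)/(332×10⁻⁹) = 5.983×10⁻¹⁹ J.
Photons incident: 4280 / 5.983×10⁻¹⁹ = 7.154×10²¹, i.e. 7.154×10²¹/6.022×10²³ = 0.01188 mol.
Photons absorbed: 0.152 × 0.01188 = 0.001806 mol.
Φ = 0.00113 mol / 0.001806 mol photons = 0.63.

Φ = 0.63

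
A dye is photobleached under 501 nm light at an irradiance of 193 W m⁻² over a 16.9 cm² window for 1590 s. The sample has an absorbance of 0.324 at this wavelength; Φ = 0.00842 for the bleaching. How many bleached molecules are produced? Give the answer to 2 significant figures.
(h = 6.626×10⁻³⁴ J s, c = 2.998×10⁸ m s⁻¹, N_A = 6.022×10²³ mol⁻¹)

Photon energy at 501 nm: hc/λ = (6.626×10⁻³⁴)(2.998×10⁸)/(501×10⁻⁹) = 3.965×10⁻¹⁹ J.
Energy delivered: (193 W m⁻²)(16.9×10⁻⁴ m²)(1590 s) = 518.6 J.
Photons incident: 518.6 / 3.965×10⁻¹⁹ = 1.308×10²¹, i.e. 1.308×10²¹/6.022×10²³ = 0.002172 mol.
Fraction absorbed: 1 − 10^(−0.324) = 0.5258.
Photons absorbed: 0.5258 × 0.002172 = 0.001142 mol.
Product: Φ × n_abs = 0.00842 × 0.001142 = 9.616×10⁻⁶ mol.
As a count: 9.616×10⁻⁶ × 6.022×10²³ = 5.8×10¹⁸.

5.8×10¹⁸ bleached molecules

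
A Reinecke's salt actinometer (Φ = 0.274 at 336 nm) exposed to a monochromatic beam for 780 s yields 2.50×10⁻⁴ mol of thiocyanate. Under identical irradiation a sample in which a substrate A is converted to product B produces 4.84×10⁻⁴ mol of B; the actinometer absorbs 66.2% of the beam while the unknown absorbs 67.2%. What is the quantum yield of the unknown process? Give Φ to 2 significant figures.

Photons absorbed by the actinometer: 2.50×10⁻⁴ / 0.274 = 9.124×10⁻⁴ mol.
Incident flux: 9.124×10⁻⁴ / 0.662 = 0.001378 einstein.
Absorbed by unknown: 0.672 × 0.001378 = 9.260×10⁻⁴ mol.
Φ(unknown) = 4.84×10⁻⁴ / 9.260×10⁻⁴ = 0.52.

Φ = 0.52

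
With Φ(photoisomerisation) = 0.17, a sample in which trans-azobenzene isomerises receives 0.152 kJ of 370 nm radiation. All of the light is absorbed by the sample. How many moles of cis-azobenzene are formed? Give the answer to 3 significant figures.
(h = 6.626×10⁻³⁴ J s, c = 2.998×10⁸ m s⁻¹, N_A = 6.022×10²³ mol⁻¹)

7.99×10⁻⁵ mol

Photon energy at 370 nm: hc/λ = (6.626×10⁻³⁴)(2.998×10⁸)/(370×10⁻⁹) = 5.369×10⁻¹⁹ J.
Incident energy: 0.152 kJ = 152 J.
Photons incident: 152 / 5.369×10⁻¹⁹ = 2.831×10²⁰, i.e. 2.831×10²⁰/6.022×10²³ = 4.701×10⁻⁴ mol.
Product: Φ × n_abs = 0.17 × 4.701×10⁻⁴ = 7.992×10⁻⁵ mol.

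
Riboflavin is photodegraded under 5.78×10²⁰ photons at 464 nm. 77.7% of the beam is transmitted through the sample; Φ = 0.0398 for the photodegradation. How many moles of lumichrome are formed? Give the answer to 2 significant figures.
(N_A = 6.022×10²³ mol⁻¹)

8.5×10⁻⁶ mol

Moles of photons: 5.78×10²⁰ / 6.022×10²³ = 9.598×10⁻⁴ mol.
Fraction absorbed: 1 − 77.7/100 = 0.2230.
Photons absorbed: 0.2230 × 9.598×10⁻⁴ = 2.140×10⁻⁴ mol.
Product: Φ × n_abs = 0.0398 × 2.140×10⁻⁴ = 8.517×10⁻⁶ mol.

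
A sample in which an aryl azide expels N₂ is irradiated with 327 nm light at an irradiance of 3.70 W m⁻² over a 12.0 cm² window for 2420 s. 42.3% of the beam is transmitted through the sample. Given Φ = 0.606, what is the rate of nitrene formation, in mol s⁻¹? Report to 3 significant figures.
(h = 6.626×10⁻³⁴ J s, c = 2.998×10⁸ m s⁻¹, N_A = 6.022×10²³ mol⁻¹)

4.24×10⁻⁹ mol s⁻¹

Photon energy at 327 nm: hc/λ = (6.626×10⁻³⁴)(2.998×10⁸)/(327×10⁻⁹) = 6.075×10⁻¹⁹ J.
Energy delivered: (3.70 W m⁻²)(12.0×10⁻⁴ m²)(2420 s) = 10.74 J.
Photons incident: 10.74 / 6.075×10⁻¹⁹ = 1.768×10¹⁹, i.e. 1.768×10¹⁹/6.022×10²³ = 2.936×10⁻⁵ mol.
Fraction absorbed: 1 − 42.3/100 = 0.5770.
Photons absorbed: 0.5770 × 2.936×10⁻⁵ = 1.694×10⁻⁵ mol.
Product formed: 0.606 × 1.694×10⁻⁵ = 1.027×10⁻⁵ mol.
Rate: 1.027×10⁻⁵ / 2420 s = 4.24×10⁻⁹ mol s⁻¹.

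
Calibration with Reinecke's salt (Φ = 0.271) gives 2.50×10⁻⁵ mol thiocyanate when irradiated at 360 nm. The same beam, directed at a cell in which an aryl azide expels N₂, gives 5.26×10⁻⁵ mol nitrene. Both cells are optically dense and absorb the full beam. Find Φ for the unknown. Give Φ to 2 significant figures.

Photons absorbed by the actinometer: 2.50×10⁻⁵ / 0.271 = 9.225×10⁻⁵ mol.
Φ(unknown) = 5.26×10⁻⁵ / 9.225×10⁻⁵ = 0.57.

Φ = 0.57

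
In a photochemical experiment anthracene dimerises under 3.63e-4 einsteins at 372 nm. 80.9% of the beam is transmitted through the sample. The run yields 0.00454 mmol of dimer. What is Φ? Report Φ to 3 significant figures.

Φ = 0.0655

Product: 0.00454 mmol = 4.54e-6 mol.
Fraction absorbed: 1 − 80.9/100 = 0.1910.
Photons absorbed: 0.1910 × 3.63e-4 = 6.933e-5 mol.
Φ = 4.54e-6 mol / 6.933e-5 mol photons = 0.0655.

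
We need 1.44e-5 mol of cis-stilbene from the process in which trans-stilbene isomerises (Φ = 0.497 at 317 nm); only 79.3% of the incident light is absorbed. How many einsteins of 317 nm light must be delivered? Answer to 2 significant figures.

3.7e-5 einstein

Photons that must be absorbed: 1.44e-5 / 0.497 = 2.897e-5 mol.
Incident photons needed: 2.897e-5 / 0.793 = 3.653e-5 mol.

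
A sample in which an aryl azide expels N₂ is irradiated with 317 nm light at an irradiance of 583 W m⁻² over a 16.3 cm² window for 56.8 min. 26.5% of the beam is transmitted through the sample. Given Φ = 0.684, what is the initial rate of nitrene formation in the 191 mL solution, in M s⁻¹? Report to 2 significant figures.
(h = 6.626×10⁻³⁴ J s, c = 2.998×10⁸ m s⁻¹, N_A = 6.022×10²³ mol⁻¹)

6.6×10⁻⁶ M s⁻¹

Photon energy at 317 nm: hc/λ = (6.626×10⁻³⁴)(2.998×10⁸)/(317×10⁻⁹) = 6.266×10⁻¹⁹ J.
Energy delivered: (583 W m⁻²)(16.3×10⁻⁴ m²)(3408 s) = 3239 J.
Photons incident: 3239 / 6.266×10⁻¹⁹ = 5.169×10²¹, i.e. 5.169×10²¹/6.022×10²³ = 0.008584 mol.
Fraction absorbed: 1 − 26.5/100 = 0.7350.
Photons absorbed: 0.7350 × 0.008584 = 0.006309 mol.
Product formed: 0.684 × 0.006309 = 0.004315 mol.
Rate: 0.004315 mol / (3408 s × 0.191 L) = 6.6×10⁻⁶ M s⁻¹.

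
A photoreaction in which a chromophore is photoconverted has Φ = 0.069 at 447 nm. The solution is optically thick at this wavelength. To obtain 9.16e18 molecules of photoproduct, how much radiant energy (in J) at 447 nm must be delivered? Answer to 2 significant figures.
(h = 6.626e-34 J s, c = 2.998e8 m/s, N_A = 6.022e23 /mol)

59 J

Product: 9.16e18 / 6.022e23 = 1.521e-5 mol.
Photons that must be absorbed: 1.521e-5 / 0.069 = 2.204e-4 mol.
Photon energy: hc/λ = 4.444e-19 J; per mole, 2.676e5 J mol⁻¹.
Energy required: 2.204e-4 × 2.676e5 = 59 J.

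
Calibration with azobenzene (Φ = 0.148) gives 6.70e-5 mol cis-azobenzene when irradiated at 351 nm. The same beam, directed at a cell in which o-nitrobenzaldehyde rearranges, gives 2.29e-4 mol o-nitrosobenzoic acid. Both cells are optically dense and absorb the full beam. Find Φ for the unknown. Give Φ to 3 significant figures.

Φ = 0.506

Photons absorbed by the actinometer: 6.70e-5 / 0.148 = 4.527e-4 mol.
Φ(unknown) = 2.29e-4 / 4.527e-4 = 0.506.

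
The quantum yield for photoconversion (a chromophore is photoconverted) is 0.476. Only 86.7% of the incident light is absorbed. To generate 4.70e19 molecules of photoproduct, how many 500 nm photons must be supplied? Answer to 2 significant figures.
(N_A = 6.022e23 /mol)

Product: 4.70e19 / 6.022e23 = 7.805e-5 mol.
Photons that must be absorbed: 7.805e-5 / 0.476 = 1.640e-4 mol.
Incident photons needed: 1.640e-4 / 0.867 = 1.892e-4 mol.
Photon count: 1.892e-4 × 6.022e23 = 1.1e20.

1.1e20 photons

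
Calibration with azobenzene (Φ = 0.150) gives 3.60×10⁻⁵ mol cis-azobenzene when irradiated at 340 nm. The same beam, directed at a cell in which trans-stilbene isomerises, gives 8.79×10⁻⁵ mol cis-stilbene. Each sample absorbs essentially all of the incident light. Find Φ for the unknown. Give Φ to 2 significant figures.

Φ = 0.37

Photons absorbed by the actinometer: 3.60×10⁻⁵ / 0.150 = 2.400×10⁻⁴ mol.
Φ(unknown) = 8.79×10⁻⁵ / 2.400×10⁻⁴ = 0.37.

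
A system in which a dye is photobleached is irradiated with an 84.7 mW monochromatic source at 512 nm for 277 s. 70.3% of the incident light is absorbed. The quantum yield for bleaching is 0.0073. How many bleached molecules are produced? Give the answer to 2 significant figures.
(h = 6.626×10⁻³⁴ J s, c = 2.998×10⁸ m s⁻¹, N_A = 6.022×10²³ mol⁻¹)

Photon energy at 512 nm: hc/λ = (6.626×10⁻³⁴)(2.998×10⁸)/(512×10⁻⁹) = 3.880×10⁻¹⁹ J.
Energy delivered: (84.7 mW)(277 s) = 23.46 J.
Photons incident: 23.46 / 3.880×10⁻¹⁹ = 6.046×10¹⁹, i.e. 6.046×10¹⁹/6.022×10²³ = 1.004×10⁻⁴ mol.
Photons absorbed: 0.703 × 1.004×10⁻⁴ = 7.058×10⁻⁵ mol.
Product: Φ × n_abs = 0.0073 × 7.058×10⁻⁵ = 5.152×10⁻⁷ mol.
As a count: 5.152×10⁻⁷ × 6.022×10²³ = 3.1×10¹⁷.

3.1×10¹⁷ bleached molecules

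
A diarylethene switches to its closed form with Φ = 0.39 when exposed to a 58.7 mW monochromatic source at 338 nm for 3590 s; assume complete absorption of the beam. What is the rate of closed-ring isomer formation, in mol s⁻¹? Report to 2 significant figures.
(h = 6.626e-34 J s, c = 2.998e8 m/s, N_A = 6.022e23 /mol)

Photon energy at 338 nm: hc/λ = (6.626e-34)(2.998e8)/(338e-9) = 5.877e-19 J.
Energy delivered: (58.7 mW)(3590 s) = 210.7 J.
Photons incident: 210.7 / 5.877e-19 = 3.585e20, i.e. 3.585e20/6.022e23 = 5.953e-4 mol.
Product formed: 0.39 × 5.953e-4 = 2.322e-4 mol.
Rate: 2.322e-4 / 3590 s = 6.5e-8 mol s⁻¹.

6.5e-8 mol s⁻¹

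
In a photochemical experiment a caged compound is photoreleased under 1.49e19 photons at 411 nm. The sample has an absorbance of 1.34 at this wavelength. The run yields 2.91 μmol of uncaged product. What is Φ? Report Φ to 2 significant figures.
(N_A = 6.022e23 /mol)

Φ = 0.12

Product: 2.91 μmol = 2.91e-6 mol.
Moles of photons: 1.49e19 / 6.022e23 = 2.474e-5 mol.
Fraction absorbed: 1 − 10^(−1.34) = 0.9543.
Photons absorbed: 0.9543 × 2.474e-5 = 2.361e-5 mol.
Φ = 2.91e-6 mol / 2.361e-5 mol photons = 0.12.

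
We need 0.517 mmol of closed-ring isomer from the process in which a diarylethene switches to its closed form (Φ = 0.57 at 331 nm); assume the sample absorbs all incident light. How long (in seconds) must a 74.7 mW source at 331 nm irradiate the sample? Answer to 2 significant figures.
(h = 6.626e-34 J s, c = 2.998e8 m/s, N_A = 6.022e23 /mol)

t ≈ 4400 s

Product: 0.517 mmol = 5.17e-4 mol.
Photons that must be absorbed: 5.17e-4 / 0.57 = 9.070e-4 mol.
Photon energy: hc/λ = 6.001e-19 J; per mole, 3.614e5 J mol⁻¹.
Energy required: 9.070e-4 × 3.614e5 = 327.8 J.
Time: 327.8 J / 0.0747 W = 4400 s.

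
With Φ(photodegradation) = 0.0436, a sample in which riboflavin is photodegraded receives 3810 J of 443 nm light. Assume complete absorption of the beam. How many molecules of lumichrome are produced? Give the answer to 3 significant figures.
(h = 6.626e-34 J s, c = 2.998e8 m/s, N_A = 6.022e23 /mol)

Photon energy at 443 nm: hc/λ = (6.626e-34)(2.998e8)/(443e-9) = 4.484e-19 J.
Photons incident: 3810 / 4.484e-19 = 8.497e21, i.e. 8.497e21/6.022e23 = 0.01411 mol.
Product: Φ × n_abs = 0.0436 × 0.01411 = 6.152e-4 mol.
As a count: 6.152e-4 × 6.022e23 = 3.70e20.

3.70e20 molecules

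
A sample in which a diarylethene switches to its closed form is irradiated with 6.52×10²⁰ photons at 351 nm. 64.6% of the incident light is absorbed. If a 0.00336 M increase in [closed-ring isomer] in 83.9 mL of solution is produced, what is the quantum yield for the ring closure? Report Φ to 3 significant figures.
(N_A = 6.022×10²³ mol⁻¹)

Φ = 0.403

Product: (0.00336 M)(0.0839 L) = 2.819×10⁻⁴ mol.
Moles of photons: 6.52×10²⁰ / 6.022×10²³ = 0.001083 mol.
Photons absorbed: 0.646 × 0.001083 = 6.996×10⁻⁴ mol.
Φ = 2.819×10⁻⁴ mol / 6.996×10⁻⁴ mol photons = 0.403.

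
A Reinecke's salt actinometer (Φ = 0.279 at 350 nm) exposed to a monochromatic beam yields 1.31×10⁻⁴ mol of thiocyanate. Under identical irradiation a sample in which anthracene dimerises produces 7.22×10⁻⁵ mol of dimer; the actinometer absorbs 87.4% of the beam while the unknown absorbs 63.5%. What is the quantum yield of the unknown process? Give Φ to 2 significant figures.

Photons absorbed by the actinometer: 1.31×10⁻⁴ / 0.279 = 4.695×10⁻⁴ mol.
Incident flux: 4.695×10⁻⁴ / 0.874 = 5.372×10⁻⁴ einstein.
Absorbed by unknown: 0.635 × 5.372×10⁻⁴ = 3.411×10⁻⁴ mol.
Φ(unknown) = 7.22×10⁻⁵ / 3.411×10⁻⁴ = 0.21.

Φ = 0.21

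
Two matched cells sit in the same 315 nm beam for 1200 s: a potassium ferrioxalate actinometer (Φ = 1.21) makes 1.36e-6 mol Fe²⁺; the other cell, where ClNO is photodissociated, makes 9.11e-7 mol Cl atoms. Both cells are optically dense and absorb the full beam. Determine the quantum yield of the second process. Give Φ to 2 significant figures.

Φ = 0.81

Photons absorbed by the actinometer: 1.36e-6 / 1.21 = 1.124e-6 mol.
Φ(unknown) = 9.11e-7 / 1.124e-6 = 0.81.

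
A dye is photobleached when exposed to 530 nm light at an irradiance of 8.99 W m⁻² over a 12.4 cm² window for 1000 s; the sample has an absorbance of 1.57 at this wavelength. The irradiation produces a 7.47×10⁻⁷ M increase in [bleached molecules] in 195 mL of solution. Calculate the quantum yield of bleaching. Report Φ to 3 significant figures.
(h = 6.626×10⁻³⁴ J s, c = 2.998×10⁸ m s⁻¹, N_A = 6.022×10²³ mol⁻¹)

Φ = 0.00303

Product: (7.47×10⁻⁷ M)(0.195 L) = 1.457×10⁻⁷ mol.
Photon energy at 530 nm: hc/λ = (6.626×10⁻³⁴)(2.998×10⁸)/(530×10⁻⁹) = 3.748×10⁻¹⁹ J.
Energy delivered: (8.99 W m⁻²)(12.4×10⁻⁴ m²)(1000 s) = 11.15 J.
Photons incident: 11.15 / 3.748×10⁻¹⁹ = 2.975×10¹⁹, i.e. 2.975×10¹⁹/6.022×10²³ = 4.940×10⁻⁵ mol.
Fraction absorbed: 1 − 10^(−1.57) = 0.9731.
Photons absorbed: 0.9731 × 4.940×10⁻⁵ = 4.807×10⁻⁵ mol.
Φ = 1.457×10⁻⁷ mol / 4.807×10⁻⁵ mol photons = 0.00303.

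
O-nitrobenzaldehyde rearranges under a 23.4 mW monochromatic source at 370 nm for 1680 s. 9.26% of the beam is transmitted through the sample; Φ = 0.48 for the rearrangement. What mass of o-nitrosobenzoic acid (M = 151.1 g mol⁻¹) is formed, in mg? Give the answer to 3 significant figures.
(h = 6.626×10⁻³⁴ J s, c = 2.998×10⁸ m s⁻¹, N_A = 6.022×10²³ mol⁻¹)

Photon energy at 370 nm: hc/λ = (6.626×10⁻³⁴)(2.998×10⁸)/(370×10⁻⁹) = 5.369×10⁻¹⁹ J.
Energy delivered: (23.4 mW)(1680 s) = 39.31 J.
Photons incident: 39.31 / 5.369×10⁻¹⁹ = 7.322×10¹⁹, i.e. 7.322×10¹⁹/6.022×10²³ = 1.216×10⁻⁴ mol.
Fraction absorbed: 1 − 9.26/100 = 0.9074.
Photons absorbed: 0.9074 × 1.216×10⁻⁴ = 1.103×10⁻⁴ mol.
Product: Φ × n_abs = 0.48 × 1.103×10⁻⁴ = 5.294×10⁻⁵ mol.
Mass: 5.294×10⁻⁵ × 151.1 = 0.007999 g = 8.00 mg.

8.00 mg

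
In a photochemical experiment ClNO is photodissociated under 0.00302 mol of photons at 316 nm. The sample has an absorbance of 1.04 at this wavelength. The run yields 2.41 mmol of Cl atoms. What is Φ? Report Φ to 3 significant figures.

Φ = 0.878

Product: 2.41 mmol = 0.00241 mol.
Fraction absorbed: 1 − 10^(−1.04) = 0.9088.
Photons absorbed: 0.9088 × 0.00302 = 0.002745 mol.
Φ = 0.00241 mol / 0.002745 mol photons = 0.878.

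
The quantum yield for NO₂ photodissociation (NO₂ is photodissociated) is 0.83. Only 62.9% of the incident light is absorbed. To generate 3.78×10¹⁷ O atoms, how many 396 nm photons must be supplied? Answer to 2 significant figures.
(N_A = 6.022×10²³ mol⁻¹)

Product: 3.78×10¹⁷ / 6.022×10²³ = 6.277×10⁻⁷ mol.
Photons that must be absorbed: 6.277×10⁻⁷ / 0.83 = 7.563×10⁻⁷ mol.
Incident photons needed: 7.563×10⁻⁷ / 0.629 = 1.202×10⁻⁶ mol.
Photon count: 1.202×10⁻⁶ × 6.022×10²³ = 7.2×10¹⁷.

7.2×10¹⁷ photons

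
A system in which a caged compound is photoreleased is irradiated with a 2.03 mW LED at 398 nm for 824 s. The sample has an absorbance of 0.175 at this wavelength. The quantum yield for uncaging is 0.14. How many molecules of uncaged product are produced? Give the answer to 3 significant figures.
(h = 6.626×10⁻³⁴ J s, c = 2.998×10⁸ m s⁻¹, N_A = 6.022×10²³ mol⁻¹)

Photon energy at 398 nm: hc/λ = (6.626×10⁻³⁴)(2.998×10⁸)/(398×10⁻⁹) = 4.991×10⁻¹⁹ J.
Energy delivered: (2.03 mW)(824 s) = 1.673 J.
Photons incident: 1.673 / 4.991×10⁻¹⁹ = 3.352×10¹⁸, i.e. 3.352×10¹⁸/6.022×10²³ = 5.566×10⁻⁶ mol.
Fraction absorbed: 1 − 10^(−0.175) = 0.3317.
Photons absorbed: 0.3317 × 5.566×10⁻⁶ = 1.846×10⁻⁶ mol.
Product: Φ × n_abs = 0.14 × 1.846×10⁻⁶ = 2.584×10⁻⁷ mol.
As a count: 2.584×10⁻⁷ × 6.022×10²³ = 1.56×10¹⁷.

1.56×10¹⁷ molecules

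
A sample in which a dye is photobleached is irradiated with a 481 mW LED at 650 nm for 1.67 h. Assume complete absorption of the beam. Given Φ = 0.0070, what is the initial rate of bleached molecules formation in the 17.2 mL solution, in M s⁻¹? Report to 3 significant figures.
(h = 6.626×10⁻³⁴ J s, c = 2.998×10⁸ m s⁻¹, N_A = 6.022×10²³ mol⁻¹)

Photon energy at 650 nm: hc/λ = (6.626×10⁻³⁴)(2.998×10⁸)/(650×10⁻⁹) = 3.056×10⁻¹⁹ J.
Energy delivered: (481 mW)(6012 s) = 2892 J.
Photons incident: 2892 / 3.056×10⁻¹⁹ = 9.463×10²¹, i.e. 9.463×10²¹/6.022×10²³ = 0.01571 mol.
Product formed: 0.0070 × 0.01571 = 1.100×10⁻⁴ mol.
Rate: 1.100×10⁻⁴ mol / (6012 s × 0.0172 L) = 1.06×10⁻⁶ M s⁻¹.

1.06×10⁻⁶ M s⁻¹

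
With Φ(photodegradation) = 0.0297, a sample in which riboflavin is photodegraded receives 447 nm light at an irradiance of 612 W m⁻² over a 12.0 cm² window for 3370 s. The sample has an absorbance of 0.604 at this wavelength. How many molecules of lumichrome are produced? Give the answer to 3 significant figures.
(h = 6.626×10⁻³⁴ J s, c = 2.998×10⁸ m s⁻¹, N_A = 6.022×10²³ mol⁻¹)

Photon energy at 447 nm: hc/λ = (6.626×10⁻³⁴)(2.998×10⁸)/(447×10⁻⁹) = 4.444×10⁻¹⁹ J.
Energy delivered: (612 W m⁻²)(12.0×10⁻⁴ m²)(3370 s) = 2475 J.
Photons incident: 2475 / 4.444×10⁻¹⁹ = 5.569×10²¹, i.e. 5.569×10²¹/6.022×10²³ = 0.009248 mol.
Fraction absorbed: 1 − 10^(−0.604) = 0.7511.
Photons absorbed: 0.7511 × 0.009248 = 0.006946 mol.
Product: Φ × n_abs = 0.0297 × 0.006946 = 2.063×10⁻⁴ mol.
As a count: 2.063×10⁻⁴ × 6.022×10²³ = 1.24×10²⁰.

1.24×10²⁰ molecules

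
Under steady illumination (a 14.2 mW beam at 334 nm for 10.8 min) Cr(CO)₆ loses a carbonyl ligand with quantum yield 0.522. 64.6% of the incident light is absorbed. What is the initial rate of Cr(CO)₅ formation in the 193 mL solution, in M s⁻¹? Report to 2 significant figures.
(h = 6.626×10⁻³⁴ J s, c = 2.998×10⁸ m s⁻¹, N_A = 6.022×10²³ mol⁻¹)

6.9×10⁻⁸ M s⁻¹

Photon energy at 334 nm: hc/λ = (6.626×10⁻³⁴)(2.998×10⁸)/(334×10⁻⁹) = 5.948×10⁻¹⁹ J.
Energy delivered: (14.2 mW)(648 s) = 9.202 J.
Photons incident: 9.202 / 5.948×10⁻¹⁹ = 1.547×10¹⁹, i.e. 1.547×10¹⁹/6.022×10²³ = 2.569×10⁻⁵ mol.
Photons absorbed: 0.646 × 2.569×10⁻⁵ = 1.660×10⁻⁵ mol.
Product formed: 0.522 × 1.660×10⁻⁵ = 8.665×10⁻⁶ mol.
Rate: 8.665×10⁻⁶ mol / (648 s × 0.193 L) = 6.9×10⁻⁸ M s⁻¹.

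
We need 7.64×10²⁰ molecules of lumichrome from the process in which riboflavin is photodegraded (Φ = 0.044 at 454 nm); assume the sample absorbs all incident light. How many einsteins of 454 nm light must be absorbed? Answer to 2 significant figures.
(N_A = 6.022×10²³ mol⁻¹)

Product: 7.64×10²⁰ / 6.022×10²³ = 0.001269 mol.
Photons that must be absorbed: 0.001269 / 0.044 = 0.02884 mol.

0.029 einstein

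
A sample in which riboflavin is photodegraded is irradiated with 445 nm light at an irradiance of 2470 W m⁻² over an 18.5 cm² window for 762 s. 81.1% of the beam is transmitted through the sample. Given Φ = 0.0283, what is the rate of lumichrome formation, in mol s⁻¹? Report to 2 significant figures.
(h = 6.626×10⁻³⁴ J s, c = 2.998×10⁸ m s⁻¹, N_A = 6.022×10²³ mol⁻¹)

9.1×10⁻⁸ mol s⁻¹

Photon energy at 445 nm: hc/λ = (6.626×10⁻³⁴)(2.998×10⁸)/(445×10⁻⁹) = 4.464×10⁻¹⁹ J.
Energy delivered: (2470 W m⁻²)(18.5×10⁻⁴ m²)(762 s) = 3482 J.
Photons incident: 3482 / 4.464×10⁻¹⁹ = 7.800×10²¹, i.e. 7.800×10²¹/6.022×10²³ = 0.01295 mol.
Fraction absorbed: 1 − 81.1/100 = 0.1890.
Photons absorbed: 0.1890 × 0.01295 = 0.002448 mol.
Product formed: 0.0283 × 0.002448 = 6.928×10⁻⁵ mol.
Rate: 6.928×10⁻⁵ / 762 s = 9.1×10⁻⁸ mol s⁻¹.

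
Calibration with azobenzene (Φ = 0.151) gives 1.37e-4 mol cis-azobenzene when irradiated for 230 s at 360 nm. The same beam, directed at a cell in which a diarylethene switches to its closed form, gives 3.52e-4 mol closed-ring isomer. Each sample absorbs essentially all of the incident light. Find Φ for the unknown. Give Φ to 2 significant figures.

Photons absorbed by the actinometer: 1.37e-4 / 0.151 = 9.073e-4 mol.
Φ(unknown) = 3.52e-4 / 9.073e-4 = 0.39.

Φ = 0.39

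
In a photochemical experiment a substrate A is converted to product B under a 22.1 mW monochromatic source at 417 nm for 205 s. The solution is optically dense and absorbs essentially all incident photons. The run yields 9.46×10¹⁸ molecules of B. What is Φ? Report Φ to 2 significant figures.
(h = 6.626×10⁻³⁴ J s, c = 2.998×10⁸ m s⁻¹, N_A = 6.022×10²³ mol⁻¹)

Φ = 0.99

Product: 9.46×10¹⁸ / 6.022×10²³ = 1.571×10⁻⁵ mol.
Photon energy at 417 nm: hc/λ = (6.626×10⁻³⁴)(2.998×10⁸)/(417×10⁻⁹) = 4.764×10⁻¹⁹ J.
Energy delivered: (22.1 mW)(205 s) = 4.531 J.
Photons incident: 4.531 / 4.764×10⁻¹⁹ = 9.511×10¹⁸, i.e. 9.511×10¹⁸/6.022×10²³ = 1.579×10⁻⁵ mol.
Φ = 1.571×10⁻⁵ mol / 1.579×10⁻⁵ mol photons = 0.99.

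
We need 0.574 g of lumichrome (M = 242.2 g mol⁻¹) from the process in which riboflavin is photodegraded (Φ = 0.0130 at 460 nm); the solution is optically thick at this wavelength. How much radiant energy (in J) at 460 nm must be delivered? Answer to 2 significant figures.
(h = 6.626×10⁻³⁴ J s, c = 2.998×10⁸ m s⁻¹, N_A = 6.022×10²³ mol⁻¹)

Product: 0.574 g / 242.2 g mol⁻¹ = 0.002370 mol.
Photons that must be absorbed: 0.002370 / 0.0130 = 0.1823 mol.
Photon energy: hc/λ = 4.318×10⁻¹⁹ J; per mole, 2.600×10⁵ J mol⁻¹.
Energy required: 0.1823 × 2.600×10⁵ = 4.7×10⁴ J.

4.7×10⁴ J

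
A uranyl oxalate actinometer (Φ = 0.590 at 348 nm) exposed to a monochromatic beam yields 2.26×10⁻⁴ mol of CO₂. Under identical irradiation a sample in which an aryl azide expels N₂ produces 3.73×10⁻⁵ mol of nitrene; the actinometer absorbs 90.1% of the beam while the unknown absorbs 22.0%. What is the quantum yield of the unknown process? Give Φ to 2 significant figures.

Φ = 0.40

Photons absorbed by the actinometer: 2.26×10⁻⁴ / 0.590 = 3.831×10⁻⁴ mol.
Incident flux: 3.831×10⁻⁴ / 0.901 = 4.252×10⁻⁴ einstein.
Absorbed by unknown: 0.220 × 4.252×10⁻⁴ = 9.354×10⁻⁵ mol.
Φ(unknown) = 3.73×10⁻⁵ / 9.354×10⁻⁵ = 0.40.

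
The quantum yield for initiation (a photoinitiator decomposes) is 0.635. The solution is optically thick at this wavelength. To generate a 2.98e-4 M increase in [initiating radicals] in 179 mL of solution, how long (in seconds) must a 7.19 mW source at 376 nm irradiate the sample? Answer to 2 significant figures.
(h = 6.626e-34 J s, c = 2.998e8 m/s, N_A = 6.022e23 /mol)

Product: (2.98e-4 M)(0.179 L) = 5.334e-5 mol.
Photons that must be absorbed: 5.334e-5 / 0.635 = 8.400e-5 mol.
Photon energy: hc/λ = 5.283e-19 J; per mole, 3.181e5 J mol⁻¹.
Energy required: 8.400e-5 × 3.181e5 = 26.72 J.
Time: 26.72 J / 0.00719 W = 3700 s.

t ≈ 3700 s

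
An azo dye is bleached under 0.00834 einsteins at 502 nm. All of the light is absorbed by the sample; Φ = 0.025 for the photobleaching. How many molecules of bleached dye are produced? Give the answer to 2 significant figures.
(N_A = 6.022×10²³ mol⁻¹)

1.3×10²⁰ molecules

Product: Φ × n_abs = 0.025 × 0.00834 = 2.085×10⁻⁴ mol.
As a count: 2.085×10⁻⁴ × 6.022×10²³ = 1.3×10²⁰.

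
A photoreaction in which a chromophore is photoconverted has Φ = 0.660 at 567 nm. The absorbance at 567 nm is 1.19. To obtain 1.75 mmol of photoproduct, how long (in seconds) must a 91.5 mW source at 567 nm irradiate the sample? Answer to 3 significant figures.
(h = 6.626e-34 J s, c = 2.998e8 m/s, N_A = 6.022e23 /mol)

Product: 1.75 mmol = 0.00175 mol.
Photons that must be absorbed: 0.00175 / 0.660 = 0.002652 mol.
Fraction absorbed: 1 − 10^(−1.19) = 0.9354.
Incident photons needed: 0.002652 / 0.9354 = 0.002835 mol.
Photon energy: hc/λ = 3.503e-19 J; per mole, 2.110e5 J mol⁻¹.
Energy required: 0.002835 × 2.110e5 = 598.2 J.
Time: 598.2 J / 0.0915 W = 6540 s.

t ≈ 6540 s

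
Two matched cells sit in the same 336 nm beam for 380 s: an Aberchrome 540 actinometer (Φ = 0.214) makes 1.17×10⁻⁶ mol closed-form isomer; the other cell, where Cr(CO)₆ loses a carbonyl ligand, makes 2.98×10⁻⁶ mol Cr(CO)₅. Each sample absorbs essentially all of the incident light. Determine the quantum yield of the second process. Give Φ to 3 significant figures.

Photons absorbed by the actinometer: 1.17×10⁻⁶ / 0.214 = 5.467×10⁻⁶ mol.
Φ(unknown) = 2.98×10⁻⁶ / 5.467×10⁻⁶ = 0.545.

Φ = 0.545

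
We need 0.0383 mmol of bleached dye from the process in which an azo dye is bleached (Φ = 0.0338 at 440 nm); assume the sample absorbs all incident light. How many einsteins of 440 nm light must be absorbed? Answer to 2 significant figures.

0.0011 einstein

Product: 0.0383 mmol = 3.83×10⁻⁵ mol.
Photons that must be absorbed: 3.83×10⁻⁵ / 0.0338 = 0.001133 mol.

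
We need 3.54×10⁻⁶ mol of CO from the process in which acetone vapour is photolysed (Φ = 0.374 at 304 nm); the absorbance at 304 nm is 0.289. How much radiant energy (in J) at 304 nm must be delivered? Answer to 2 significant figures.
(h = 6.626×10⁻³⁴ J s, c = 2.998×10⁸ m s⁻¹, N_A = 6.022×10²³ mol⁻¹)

7.7 J

Photons that must be absorbed: 3.54×10⁻⁶ / 0.374 = 9.465×10⁻⁶ mol.
Fraction absorbed: 1 − 10^(−0.289) = 0.4860.
Incident photons needed: 9.465×10⁻⁶ / 0.4860 = 1.948×10⁻⁵ mol.
Photon energy: hc/λ = 6.534×10⁻¹⁹ J; per mole, 3.935×10⁵ J mol⁻¹.
Energy required: 1.948×10⁻⁵ × 3.935×10⁵ = 7.7 J.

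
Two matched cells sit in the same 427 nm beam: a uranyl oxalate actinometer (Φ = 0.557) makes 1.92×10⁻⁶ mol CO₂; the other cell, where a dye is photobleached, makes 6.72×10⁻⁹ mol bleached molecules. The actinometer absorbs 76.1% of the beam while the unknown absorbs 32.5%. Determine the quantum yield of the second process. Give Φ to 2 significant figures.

Φ = 0.0046

Photons absorbed by the actinometer: 1.92×10⁻⁶ / 0.557 = 3.447×10⁻⁶ mol.
Incident flux: 3.447×10⁻⁶ / 0.761 = 4.530×10⁻⁶ einstein.
Absorbed by unknown: 0.325 × 4.530×10⁻⁶ = 1.472×10⁻⁶ mol.
Φ(unknown) = 6.72×10⁻⁹ / 1.472×10⁻⁶ = 0.0046.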